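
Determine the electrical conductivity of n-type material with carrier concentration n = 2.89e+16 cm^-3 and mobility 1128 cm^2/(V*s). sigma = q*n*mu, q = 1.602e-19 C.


Step 1: sigma = q * n * mu
Step 2: sigma = 1.602e-19 * 2.89e+16 * 1128
Step 3: sigma = 5.222e+00 S/cm

5.222e+00


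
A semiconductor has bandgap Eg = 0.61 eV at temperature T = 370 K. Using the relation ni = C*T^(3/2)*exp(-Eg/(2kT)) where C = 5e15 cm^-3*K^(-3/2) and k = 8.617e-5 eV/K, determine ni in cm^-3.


Step 1: Compute kT = 8.617e-5 * 370 = 0.0318829 eV
Step 2: Exponent = -Eg/(2kT) = -0.61/(2*0.0318829) = -9.56626
Step 3: T^(3/2) = 370^1.5 = 7117.09
Step 4: ni = 5e15 * 7117.09 * exp(-9.56626) = 2.49e+15 cm^-3

2.49e+15


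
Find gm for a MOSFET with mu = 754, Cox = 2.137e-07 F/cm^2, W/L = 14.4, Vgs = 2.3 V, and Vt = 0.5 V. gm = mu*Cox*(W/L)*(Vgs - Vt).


Step 1: Vov = Vgs - Vt = 2.3 - 0.5 = 1.8 V
Step 2: gm = mu * Cox * (W/L) * Vov
Step 3: gm = 754 * 2.137e-07 * 14.4 * 1.8 = 4.18e-03 S

4.18e-03


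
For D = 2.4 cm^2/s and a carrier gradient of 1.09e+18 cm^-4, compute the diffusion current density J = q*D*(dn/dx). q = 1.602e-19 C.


Step 1: J = q * D * (dn/dx)
Step 2: J = 1.602e-19 * 2.4 * 1.09e+18
Step 3: J = 4.19e-01 A/cm^2

4.19e-01


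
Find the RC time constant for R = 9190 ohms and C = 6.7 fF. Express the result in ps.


Step 1: tau = R * C
Step 2: tau = 9190 * 6.7 fF = 9190 * 6.7e-15 F
Step 3: tau = 6.1573e-11 s = 61.573 ps

61.573


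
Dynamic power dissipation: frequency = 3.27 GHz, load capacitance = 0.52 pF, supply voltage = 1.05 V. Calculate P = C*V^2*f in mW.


Step 1: V^2 = 1.05^2 = 1.1025 V^2
Step 2: P = C*V^2*f = 0.52e-12 F * 1.1025 * 3.27e9 Hz
Step 3: P = 1.874691e-03 W
Step 4: P = 1.875 mW

1.875


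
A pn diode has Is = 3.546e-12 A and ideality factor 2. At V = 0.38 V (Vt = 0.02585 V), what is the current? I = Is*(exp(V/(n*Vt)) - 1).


Step 1: V/(n*Vt) = 0.38/(2*0.02585) = 7.3501
Step 2: exp(7.3501) = 1.5564e+03
Step 3: I = 3.546e-12 * (1.5564e+03 - 1) = 5.52e-09 A

5.52e-09


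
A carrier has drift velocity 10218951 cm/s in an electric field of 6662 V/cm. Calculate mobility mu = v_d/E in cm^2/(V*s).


Step 1: mu = v_d / E
Step 2: mu = 10218951 / 6662
Step 3: mu = 1533.92 cm^2/(V*s)

1533.92


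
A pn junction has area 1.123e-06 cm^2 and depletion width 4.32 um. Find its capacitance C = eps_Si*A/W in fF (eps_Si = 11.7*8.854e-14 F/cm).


Step 1: eps_Si = 11.7 * 8.854e-14 = 1.035918e-12 F/cm
Step 2: W in cm = 4.32 * 1e-4 = 4.32e-04 cm
Step 3: C = 1.035918e-12 * 1.123e-06 / 4.32e-04 = 2.692907e-15 F
Step 4: C = 2.69 fF

2.69


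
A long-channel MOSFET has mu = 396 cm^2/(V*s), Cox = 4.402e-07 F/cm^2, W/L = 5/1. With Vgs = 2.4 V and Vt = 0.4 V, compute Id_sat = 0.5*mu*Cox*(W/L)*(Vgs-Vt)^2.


Step 1: Overdrive voltage Vov = Vgs - Vt = 2.4 - 0.4 = 2.0 V
Step 2: W/L = 5/1 = 5
Step 3: Id = 0.5 * 396 * 4.402e-07 * 5 * 2.0^2
Step 4: Id = 1.74e-03 A

1.74e-03


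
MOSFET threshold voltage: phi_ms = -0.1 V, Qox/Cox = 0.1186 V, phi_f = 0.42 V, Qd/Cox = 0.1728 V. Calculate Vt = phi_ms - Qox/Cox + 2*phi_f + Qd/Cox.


Step 1: Vt = phi_ms - Qox/Cox + 2*phi_f + Qd/Cox
Step 2: Vt = -0.1 - 0.1186 + 2*0.42 + 0.1728
Step 3: Vt = -0.1 - 0.1186 + 0.84 + 0.1728
Step 4: Vt = 0.7942 V

0.7942


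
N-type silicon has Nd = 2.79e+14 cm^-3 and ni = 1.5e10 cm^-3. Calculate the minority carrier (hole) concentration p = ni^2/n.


Step 1: Since Nd >> ni, n ≈ Nd = 2.79e+14 cm^-3
Step 2: p = ni^2 / n = (1.5e10)^2 / 2.79e+14
Step 3: p = 2.25e20 / 2.79e+14 = 8.06e+05 cm^-3

8.06e+05


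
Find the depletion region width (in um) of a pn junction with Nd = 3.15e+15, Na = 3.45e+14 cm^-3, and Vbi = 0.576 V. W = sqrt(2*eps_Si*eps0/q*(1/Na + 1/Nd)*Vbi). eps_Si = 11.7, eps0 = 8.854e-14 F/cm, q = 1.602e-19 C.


Step 1: 1/Na + 1/Nd = 1/3.45e+14 + 1/3.15e+15 = 3.21601e-15
Step 2: 2*eps*eps0/q = 2*11.7*8.854e-14/1.602e-19 = 1.293281e+07
Step 3: W^2 = 1.293281e+07 * 3.21601e-15 * 0.576 = 2.39570e-08
Step 4: W = sqrt(2.39570e-08) = 1.548e-04 cm = 1.548 um

1.548


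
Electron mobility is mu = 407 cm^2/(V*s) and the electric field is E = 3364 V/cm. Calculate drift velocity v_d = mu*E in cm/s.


Step 1: v_d = mu * E
Step 2: v_d = 407 * 3364 = 1369148
Step 3: v_d = 1.37e+06 cm/s

1.37e+06


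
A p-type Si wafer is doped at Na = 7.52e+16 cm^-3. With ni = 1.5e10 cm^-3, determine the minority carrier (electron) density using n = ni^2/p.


Step 1: Majority hole concentration p ≈ Na = 7.52e+16 cm^-3
Step 2: n = ni^2 / Na = (1.5e10)^2 / 7.52e+16
Step 3: n = 2.99e+03 cm^-3

2.99e+03


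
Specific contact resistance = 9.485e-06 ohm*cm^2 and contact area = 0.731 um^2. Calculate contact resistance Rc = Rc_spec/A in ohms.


Step 1: Convert area to cm^2: 0.731 um^2 = 7.3100e-09 cm^2
Step 2: Rc = Rc_spec / A = 9.485e-06 / 7.3100e-09
Step 3: Rc = 1.30e+03 ohms

1.30e+03


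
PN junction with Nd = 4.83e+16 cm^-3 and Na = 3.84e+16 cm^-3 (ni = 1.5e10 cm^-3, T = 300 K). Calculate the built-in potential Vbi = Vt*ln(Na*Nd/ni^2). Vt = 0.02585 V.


Step 1: Compute Na*Nd/ni^2 = 3.84e+16 * 4.83e+16 / (1.5e10)^2 = 8.2432e+12
Step 2: ln(8.2432e+12) = 29.7404
Step 3: Vbi = 0.02585 * 29.7404 = 0.769 V

0.769


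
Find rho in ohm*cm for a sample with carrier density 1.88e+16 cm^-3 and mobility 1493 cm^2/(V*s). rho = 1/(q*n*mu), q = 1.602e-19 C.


Step 1: sigma = q * n * mu = 1.602e-19 * 1.88e+16 * 1493 = 4.49656e+00 S/cm
Step 2: rho = 1 / sigma = 1 / 4.49656e+00 = 0.2224 ohm*cm

0.2224


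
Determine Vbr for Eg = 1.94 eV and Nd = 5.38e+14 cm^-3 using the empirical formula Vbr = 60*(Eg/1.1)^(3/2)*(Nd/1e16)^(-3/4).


Step 1: Eg/1.1 = 1.94/1.1 = 1.763636
Step 2: (Eg/1.1)^1.5 = 1.763636^1.5 = 2.342143
Step 3: (Nd/1e16)^(-0.75) = (0.0538)^(-0.75) = 8.951860
Step 4: Vbr = 60 * 2.342143 * 8.951860 = 1258.0 V

1258.0


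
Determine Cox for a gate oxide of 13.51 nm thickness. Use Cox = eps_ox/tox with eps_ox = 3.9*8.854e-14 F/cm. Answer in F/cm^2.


Step 1: eps_ox = 3.9 * 8.854e-14 = 3.45306e-13 F/cm
Step 2: tox in cm = 13.51 nm * 1e-7 = 1.3510e-06 cm
Step 3: Cox = 3.45306e-13 / 1.3510e-06 = 2.56e-07 F/cm^2

2.56e-07


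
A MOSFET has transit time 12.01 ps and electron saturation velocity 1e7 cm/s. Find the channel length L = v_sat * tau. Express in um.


Step 1: tau in seconds = 12.01 ps * 1e-12 = 1.2010e-11 s
Step 2: L = v_sat * tau = 1e7 * 1.2010e-11 = 1.2010e-04 cm
Step 3: L in um = 1.2010e-04 * 1e4 = 1.201 um

1.201


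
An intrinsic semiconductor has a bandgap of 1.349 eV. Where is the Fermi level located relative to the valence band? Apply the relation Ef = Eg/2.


Step 1: For an intrinsic semiconductor, the Fermi level sits at midgap.
Step 2: Ef = Eg / 2 = 1.349 / 2 = 0.6745 eV

0.6745


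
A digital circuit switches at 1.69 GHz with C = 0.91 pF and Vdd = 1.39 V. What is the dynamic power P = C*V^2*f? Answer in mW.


Step 1: V^2 = 1.39^2 = 1.9321 V^2
Step 2: P = C*V^2*f = 0.91e-12 F * 1.9321 * 1.69e9 Hz
Step 3: P = 2.97137659e-03 W
Step 4: P = 2.971 mW

2.971


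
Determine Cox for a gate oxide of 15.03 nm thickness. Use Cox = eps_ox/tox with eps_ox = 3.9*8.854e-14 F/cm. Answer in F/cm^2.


Step 1: eps_ox = 3.9 * 8.854e-14 = 3.45306e-13 F/cm
Step 2: tox in cm = 15.03 nm * 1e-7 = 1.5030e-06 cm
Step 3: Cox = 3.45306e-13 / 1.5030e-06 = 2.30e-07 F/cm^2

2.30e-07


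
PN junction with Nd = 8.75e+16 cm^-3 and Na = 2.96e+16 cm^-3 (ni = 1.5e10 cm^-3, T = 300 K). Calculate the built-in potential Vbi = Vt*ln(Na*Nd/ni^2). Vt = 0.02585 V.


Step 1: Compute Na*Nd/ni^2 = 2.96e+16 * 8.75e+16 / (1.5e10)^2 = 1.1511e+13
Step 2: ln(1.1511e+13) = 30.0743
Step 3: Vbi = 0.02585 * 30.0743 = 0.777 V

0.777


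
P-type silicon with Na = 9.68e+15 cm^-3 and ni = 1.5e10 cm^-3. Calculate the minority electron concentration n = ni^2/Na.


Step 1: Majority hole concentration p ≈ Na = 9.68e+15 cm^-3
Step 2: n = ni^2 / Na = (1.5e10)^2 / 9.68e+15
Step 3: n = 2.32e+04 cm^-3

2.32e+04


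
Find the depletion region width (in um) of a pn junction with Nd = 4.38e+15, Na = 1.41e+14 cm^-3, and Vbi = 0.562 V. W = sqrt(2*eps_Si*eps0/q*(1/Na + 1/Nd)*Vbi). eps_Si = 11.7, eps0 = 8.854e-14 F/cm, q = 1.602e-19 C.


Step 1: 1/Na + 1/Nd = 1/1.41e+14 + 1/4.38e+15 = 7.32051e-15
Step 2: 2*eps*eps0/q = 2*11.7*8.854e-14/1.602e-19 = 1.293281e+07
Step 3: W^2 = 1.293281e+07 * 7.32051e-15 * 0.562 = 5.32072e-08
Step 4: W = sqrt(5.32072e-08) = 2.307e-04 cm = 2.307 um

2.307


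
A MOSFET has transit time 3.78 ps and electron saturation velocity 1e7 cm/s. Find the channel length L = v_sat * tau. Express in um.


Step 1: tau in seconds = 3.78 ps * 1e-12 = 3.7800e-12 s
Step 2: L = v_sat * tau = 1e7 * 3.7800e-12 = 3.7800e-05 cm
Step 3: L in um = 3.7800e-05 * 1e4 = 0.378 um

0.378


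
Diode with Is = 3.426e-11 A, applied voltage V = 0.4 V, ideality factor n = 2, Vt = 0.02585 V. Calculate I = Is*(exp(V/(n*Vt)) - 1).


Step 1: V/(n*Vt) = 0.4/(2*0.02585) = 7.7369
Step 2: exp(7.7369) = 2.2914e+03
Step 3: I = 3.426e-11 * (2.2914e+03 - 1) = 7.85e-08 A

7.85e-08


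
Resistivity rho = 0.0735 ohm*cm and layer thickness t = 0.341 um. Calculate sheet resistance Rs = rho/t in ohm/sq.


Step 1: Convert thickness to cm: t = 0.341 um = 3.4100e-05 cm
Step 2: Rs = rho / t = 0.0735 / 3.4100e-05
Step 3: Rs = 2155.4 ohm/sq

2155.4


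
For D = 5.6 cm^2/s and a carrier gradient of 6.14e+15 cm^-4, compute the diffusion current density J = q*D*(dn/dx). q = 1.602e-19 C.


Step 1: J = q * D * (dn/dx)
Step 2: J = 1.602e-19 * 5.6 * 6.14e+15
Step 3: J = 5.51e-03 A/cm^2

5.51e-03


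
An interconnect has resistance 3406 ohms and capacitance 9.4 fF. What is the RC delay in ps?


Step 1: tau = R * C
Step 2: tau = 3406 * 9.4 fF = 3406 * 9.4e-15 F
Step 3: tau = 3.20164e-11 s = 32.0164 ps

32.0164


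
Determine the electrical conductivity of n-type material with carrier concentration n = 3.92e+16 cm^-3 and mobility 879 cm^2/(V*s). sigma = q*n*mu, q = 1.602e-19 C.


Step 1: sigma = q * n * mu
Step 2: sigma = 1.602e-19 * 3.92e+16 * 879
Step 3: sigma = 5.520e+00 S/cm

5.520e+00


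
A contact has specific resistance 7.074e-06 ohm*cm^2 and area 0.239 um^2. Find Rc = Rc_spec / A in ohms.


Step 1: Convert area to cm^2: 0.239 um^2 = 2.3900e-09 cm^2
Step 2: Rc = Rc_spec / A = 7.074e-06 / 2.3900e-09
Step 3: Rc = 2.96e+03 ohms

2.96e+03


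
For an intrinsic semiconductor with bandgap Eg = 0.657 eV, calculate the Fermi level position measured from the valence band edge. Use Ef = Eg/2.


Step 1: For an intrinsic semiconductor, the Fermi level sits at midgap.
Step 2: Ef = Eg / 2 = 0.657 / 2 = 0.3285 eV

0.3285


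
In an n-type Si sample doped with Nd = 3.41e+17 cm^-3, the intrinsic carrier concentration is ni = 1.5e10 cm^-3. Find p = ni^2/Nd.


Step 1: Since Nd >> ni, n ≈ Nd = 3.41e+17 cm^-3
Step 2: p = ni^2 / n = (1.5e10)^2 / 3.41e+17
Step 3: p = 2.25e20 / 3.41e+17 = 6.60e+02 cm^-3

6.60e+02


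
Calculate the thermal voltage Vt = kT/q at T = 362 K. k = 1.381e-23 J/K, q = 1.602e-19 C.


Step 1: kT = 1.381e-23 * 362 = 4.99922e-21 J
Step 2: Vt = kT/q = 4.99922e-21 / 1.602e-19
Step 3: Vt = 0.03121 V

0.03121


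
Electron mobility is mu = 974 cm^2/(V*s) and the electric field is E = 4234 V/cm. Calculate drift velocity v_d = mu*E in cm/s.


Step 1: v_d = mu * E
Step 2: v_d = 974 * 4234 = 4123916
Step 3: v_d = 4.12e+06 cm/s

4.12e+06


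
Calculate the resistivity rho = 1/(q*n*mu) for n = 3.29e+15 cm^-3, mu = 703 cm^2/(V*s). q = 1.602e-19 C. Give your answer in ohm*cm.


Step 1: sigma = q * n * mu = 1.602e-19 * 3.29e+15 * 703 = 3.70522e-01 S/cm
Step 2: rho = 1 / sigma = 1 / 3.70522e-01 = 2.699 ohm*cm

2.699


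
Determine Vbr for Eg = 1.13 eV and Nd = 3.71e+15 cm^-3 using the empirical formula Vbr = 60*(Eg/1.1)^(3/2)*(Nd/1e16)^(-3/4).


Step 1: Eg/1.1 = 1.13/1.1 = 1.027273
Step 2: (Eg/1.1)^1.5 = 1.027273^1.5 = 1.041187
Step 3: (Nd/1e16)^(-0.75) = (0.371)^(-0.75) = 2.103631
Step 4: Vbr = 60 * 1.041187 * 2.103631 = 131.4 V

131.4


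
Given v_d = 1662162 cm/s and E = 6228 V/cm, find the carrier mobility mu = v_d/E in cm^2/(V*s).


Step 1: mu = v_d / E
Step 2: mu = 1662162 / 6228
Step 3: mu = 266.89 cm^2/(V*s)

266.89


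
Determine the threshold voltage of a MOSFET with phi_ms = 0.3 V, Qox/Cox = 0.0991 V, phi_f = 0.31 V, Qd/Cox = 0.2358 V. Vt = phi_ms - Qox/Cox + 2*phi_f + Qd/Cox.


Step 1: Vt = phi_ms - Qox/Cox + 2*phi_f + Qd/Cox
Step 2: Vt = 0.3 - 0.0991 + 2*0.31 + 0.2358
Step 3: Vt = 0.3 - 0.0991 + 0.62 + 0.2358
Step 4: Vt = 1.0567 V

1.0567


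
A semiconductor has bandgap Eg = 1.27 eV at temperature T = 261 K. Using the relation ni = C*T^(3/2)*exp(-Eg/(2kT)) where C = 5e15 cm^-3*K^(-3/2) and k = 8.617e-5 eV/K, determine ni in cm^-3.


Step 1: Compute kT = 8.617e-5 * 261 = 0.02249037 eV
Step 2: Exponent = -Eg/(2kT) = -1.27/(2*0.02249037) = -28.23431
Step 3: T^(3/2) = 261^1.5 = 4216.58
Step 4: ni = 5e15 * 4216.58 * exp(-28.23431) = 1.15e+07 cm^-3

1.15e+07


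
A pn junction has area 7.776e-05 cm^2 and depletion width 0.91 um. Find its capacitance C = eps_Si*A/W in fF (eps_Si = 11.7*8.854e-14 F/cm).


Step 1: eps_Si = 11.7 * 8.854e-14 = 1.035918e-12 F/cm
Step 2: W in cm = 0.91 * 1e-4 = 9.10e-05 cm
Step 3: C = 1.035918e-12 * 7.776e-05 / 9.10e-05 = 8.851976e-13 F
Step 4: C = 885.2 fF

885.2


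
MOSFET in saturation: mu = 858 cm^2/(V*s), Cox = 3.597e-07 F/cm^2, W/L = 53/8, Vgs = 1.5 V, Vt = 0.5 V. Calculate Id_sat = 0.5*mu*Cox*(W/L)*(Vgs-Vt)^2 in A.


Step 1: Overdrive voltage Vov = Vgs - Vt = 1.5 - 0.5 = 1.0 V
Step 2: W/L = 53/8 = 6.625
Step 3: Id = 0.5 * 858 * 3.597e-07 * 6.625 * 1.0^2
Step 4: Id = 1.02e-03 A

1.02e-03


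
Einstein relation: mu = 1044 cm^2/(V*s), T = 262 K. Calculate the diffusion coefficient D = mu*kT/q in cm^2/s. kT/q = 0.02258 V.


Step 1: D = mu * (kT/q)
Step 2: D = 1044 * 0.02258
Step 3: D = 23.57 cm^2/s

23.57


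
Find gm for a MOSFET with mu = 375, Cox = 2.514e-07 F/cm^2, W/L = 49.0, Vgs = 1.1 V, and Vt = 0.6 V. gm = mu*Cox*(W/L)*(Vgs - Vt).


Step 1: Vov = Vgs - Vt = 1.1 - 0.6 = 0.5 V
Step 2: gm = mu * Cox * (W/L) * Vov
Step 3: gm = 375 * 2.514e-07 * 49.0 * 0.5 = 2.31e-03 S

2.31e-03


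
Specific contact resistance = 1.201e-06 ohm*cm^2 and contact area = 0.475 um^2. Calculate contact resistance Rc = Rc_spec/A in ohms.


Step 1: Convert area to cm^2: 0.475 um^2 = 4.7500e-09 cm^2
Step 2: Rc = Rc_spec / A = 1.201e-06 / 4.7500e-09
Step 3: Rc = 2.53e+02 ohms

2.53e+02


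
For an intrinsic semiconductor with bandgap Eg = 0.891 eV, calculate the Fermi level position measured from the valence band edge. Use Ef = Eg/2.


Step 1: For an intrinsic semiconductor, the Fermi level sits at midgap.
Step 2: Ef = Eg / 2 = 0.891 / 2 = 0.4455 eV

0.4455


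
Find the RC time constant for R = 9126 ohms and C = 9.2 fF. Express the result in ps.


Step 1: tau = R * C
Step 2: tau = 9126 * 9.2 fF = 9126 * 9.2e-15 F
Step 3: tau = 8.39592e-11 s = 83.9592 ps

83.9592


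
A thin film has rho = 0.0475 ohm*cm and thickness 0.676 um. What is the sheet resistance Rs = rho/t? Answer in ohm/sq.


Step 1: Convert thickness to cm: t = 0.676 um = 6.7600e-05 cm
Step 2: Rs = rho / t = 0.0475 / 6.7600e-05
Step 3: Rs = 702.7 ohm/sq

702.7


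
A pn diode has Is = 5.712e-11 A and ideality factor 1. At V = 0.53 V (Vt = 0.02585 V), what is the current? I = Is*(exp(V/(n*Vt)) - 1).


Step 1: V/(n*Vt) = 0.53/(1*0.02585) = 20.5029
Step 2: exp(20.5029) = 8.0223e+08
Step 3: I = 5.712e-11 * (8.0223e+08 - 1) = 4.58e-02 A

4.58e-02


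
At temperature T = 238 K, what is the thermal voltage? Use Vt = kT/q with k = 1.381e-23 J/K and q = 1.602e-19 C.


Step 1: kT = 1.381e-23 * 238 = 3.28678e-21 J
Step 2: Vt = kT/q = 3.28678e-21 / 1.602e-19
Step 3: Vt = 0.02052 V

0.02052


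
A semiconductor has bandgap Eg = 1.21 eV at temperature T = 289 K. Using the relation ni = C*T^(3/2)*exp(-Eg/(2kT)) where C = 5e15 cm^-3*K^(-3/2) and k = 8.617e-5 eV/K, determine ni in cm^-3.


Step 1: Compute kT = 8.617e-5 * 289 = 0.02490313 eV
Step 2: Exponent = -Eg/(2kT) = -1.21/(2*0.02490313) = -24.29413
Step 3: T^(3/2) = 289^1.5 = 4913.00
Step 4: ni = 5e15 * 4913.00 * exp(-24.29413) = 6.91e+08 cm^-3

6.91e+08


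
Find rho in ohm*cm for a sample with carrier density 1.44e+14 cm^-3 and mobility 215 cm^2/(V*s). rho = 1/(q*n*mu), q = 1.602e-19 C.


Step 1: sigma = q * n * mu = 1.602e-19 * 1.44e+14 * 215 = 4.95979e-03 S/cm
Step 2: rho = 1 / sigma = 1 / 4.95979e-03 = 201.6 ohm*cm

201.6


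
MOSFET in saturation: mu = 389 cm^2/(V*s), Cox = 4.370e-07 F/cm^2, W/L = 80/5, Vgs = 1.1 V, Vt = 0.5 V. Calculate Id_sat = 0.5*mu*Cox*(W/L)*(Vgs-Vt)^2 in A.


Step 1: Overdrive voltage Vov = Vgs - Vt = 1.1 - 0.5 = 0.6 V
Step 2: W/L = 80/5 = 16
Step 3: Id = 0.5 * 389 * 4.370e-07 * 16 * 0.6^2
Step 4: Id = 4.90e-04 A

4.90e-04


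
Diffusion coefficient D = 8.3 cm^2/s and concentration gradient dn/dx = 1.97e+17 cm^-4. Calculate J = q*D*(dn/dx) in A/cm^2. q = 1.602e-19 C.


Step 1: J = q * D * (dn/dx)
Step 2: J = 1.602e-19 * 8.3 * 1.97e+17
Step 3: J = 2.62e-01 A/cm^2

2.62e-01


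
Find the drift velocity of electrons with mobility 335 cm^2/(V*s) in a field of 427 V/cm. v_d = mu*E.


Step 1: v_d = mu * E
Step 2: v_d = 335 * 427 = 143045
Step 3: v_d = 1.43e+05 cm/s

1.43e+05


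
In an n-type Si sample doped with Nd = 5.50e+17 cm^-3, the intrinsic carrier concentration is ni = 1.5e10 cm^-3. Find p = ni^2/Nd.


Step 1: Since Nd >> ni, n ≈ Nd = 5.50e+17 cm^-3
Step 2: p = ni^2 / n = (1.5e10)^2 / 5.50e+17
Step 3: p = 2.25e20 / 5.50e+17 = 4.09e+02 cm^-3

4.09e+02


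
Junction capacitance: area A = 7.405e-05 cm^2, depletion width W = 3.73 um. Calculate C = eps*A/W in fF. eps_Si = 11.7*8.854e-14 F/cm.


Step 1: eps_Si = 11.7 * 8.854e-14 = 1.035918e-12 F/cm
Step 2: W in cm = 3.73 * 1e-4 = 3.73e-04 cm
Step 3: C = 1.035918e-12 * 7.405e-05 / 3.73e-04 = 2.056561e-13 F
Step 4: C = 205.66 fF

205.66


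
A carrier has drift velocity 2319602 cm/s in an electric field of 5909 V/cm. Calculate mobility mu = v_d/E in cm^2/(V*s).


Step 1: mu = v_d / E
Step 2: mu = 2319602 / 5909
Step 3: mu = 392.55 cm^2/(V*s)

392.55


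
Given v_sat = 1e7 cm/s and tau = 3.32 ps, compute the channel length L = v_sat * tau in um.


Step 1: tau in seconds = 3.32 ps * 1e-12 = 3.3200e-12 s
Step 2: L = v_sat * tau = 1e7 * 3.3200e-12 = 3.3200e-05 cm
Step 3: L in um = 3.3200e-05 * 1e4 = 0.332 um

0.332


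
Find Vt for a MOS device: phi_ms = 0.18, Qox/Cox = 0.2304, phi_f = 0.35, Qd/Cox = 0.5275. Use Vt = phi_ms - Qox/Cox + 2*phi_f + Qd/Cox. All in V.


Step 1: Vt = phi_ms - Qox/Cox + 2*phi_f + Qd/Cox
Step 2: Vt = 0.18 - 0.2304 + 2*0.35 + 0.5275
Step 3: Vt = 0.18 - 0.2304 + 0.7 + 0.5275
Step 4: Vt = 1.1771 V

1.1771


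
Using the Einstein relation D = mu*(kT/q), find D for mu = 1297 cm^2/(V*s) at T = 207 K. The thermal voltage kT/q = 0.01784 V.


Step 1: D = mu * (kT/q)
Step 2: D = 1297 * 0.01784
Step 3: D = 23.14 cm^2/s

23.14


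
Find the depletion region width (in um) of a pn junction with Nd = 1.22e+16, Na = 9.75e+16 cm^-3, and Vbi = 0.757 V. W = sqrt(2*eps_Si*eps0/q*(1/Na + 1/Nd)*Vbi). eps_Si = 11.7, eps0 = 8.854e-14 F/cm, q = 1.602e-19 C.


Step 1: 1/Na + 1/Nd = 1/9.75e+16 + 1/1.22e+16 = 9.22236e-17
Step 2: 2*eps*eps0/q = 2*11.7*8.854e-14/1.602e-19 = 1.293281e+07
Step 3: W^2 = 1.293281e+07 * 9.22236e-17 * 0.757 = 9.02882e-10
Step 4: W = sqrt(9.02882e-10) = 3.005e-05 cm = 0.3005 um

0.3005


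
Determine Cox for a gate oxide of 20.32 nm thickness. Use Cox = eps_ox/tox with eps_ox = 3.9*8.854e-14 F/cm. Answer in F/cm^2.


Step 1: eps_ox = 3.9 * 8.854e-14 = 3.45306e-13 F/cm
Step 2: tox in cm = 20.32 nm * 1e-7 = 2.0320e-06 cm
Step 3: Cox = 3.45306e-13 / 2.0320e-06 = 1.70e-07 F/cm^2

1.70e-07


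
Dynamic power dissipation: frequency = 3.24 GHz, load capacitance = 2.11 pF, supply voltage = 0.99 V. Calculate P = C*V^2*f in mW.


Step 1: V^2 = 0.99^2 = 0.9801 V^2
Step 2: P = C*V^2*f = 2.11e-12 F * 0.9801 * 3.24e9 Hz
Step 3: P = 6.70035564e-03 W
Step 4: P = 6.7 mW

6.7


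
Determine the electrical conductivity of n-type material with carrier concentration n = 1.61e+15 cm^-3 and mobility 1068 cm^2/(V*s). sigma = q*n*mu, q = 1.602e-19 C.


Step 1: sigma = q * n * mu
Step 2: sigma = 1.602e-19 * 1.61e+15 * 1068
Step 3: sigma = 2.755e-01 S/cm

2.755e-01


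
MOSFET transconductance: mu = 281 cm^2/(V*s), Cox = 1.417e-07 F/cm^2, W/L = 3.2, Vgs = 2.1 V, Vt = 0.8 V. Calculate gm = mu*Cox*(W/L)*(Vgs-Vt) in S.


Step 1: Vov = Vgs - Vt = 2.1 - 0.8 = 1.3 V
Step 2: gm = mu * Cox * (W/L) * Vov
Step 3: gm = 281 * 1.417e-07 * 3.2 * 1.3 = 1.66e-04 S

1.66e-04


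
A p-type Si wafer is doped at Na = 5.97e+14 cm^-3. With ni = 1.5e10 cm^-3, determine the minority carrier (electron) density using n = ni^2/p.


Step 1: Majority hole concentration p ≈ Na = 5.97e+14 cm^-3
Step 2: n = ni^2 / Na = (1.5e10)^2 / 5.97e+14
Step 3: n = 3.77e+05 cm^-3

3.77e+05


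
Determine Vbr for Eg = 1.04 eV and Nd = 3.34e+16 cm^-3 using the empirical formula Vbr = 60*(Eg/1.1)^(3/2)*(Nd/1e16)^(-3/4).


Step 1: Eg/1.1 = 1.04/1.1 = 0.945455
Step 2: (Eg/1.1)^1.5 = 0.945455^1.5 = 0.919309
Step 3: (Nd/1e16)^(-0.75) = (3.34)^(-0.75) = 0.404753
Step 4: Vbr = 60 * 0.919309 * 0.404753 = 22.3 V

22.3


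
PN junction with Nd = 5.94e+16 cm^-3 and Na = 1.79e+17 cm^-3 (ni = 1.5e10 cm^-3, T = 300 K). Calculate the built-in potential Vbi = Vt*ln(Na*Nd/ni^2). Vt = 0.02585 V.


Step 1: Compute Na*Nd/ni^2 = 1.79e+17 * 5.94e+16 / (1.5e10)^2 = 4.7256e+13
Step 2: ln(4.7256e+13) = 31.4866
Step 3: Vbi = 0.02585 * 31.4866 = 0.814 V

0.814


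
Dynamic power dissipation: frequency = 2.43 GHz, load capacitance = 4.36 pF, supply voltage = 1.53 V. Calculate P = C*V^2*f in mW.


Step 1: V^2 = 1.53^2 = 2.3409 V^2
Step 2: P = C*V^2*f = 4.36e-12 F * 2.3409 * 2.43e9 Hz
Step 3: P = 2.480136732e-02 W
Step 4: P = 24.801 mW

24.801


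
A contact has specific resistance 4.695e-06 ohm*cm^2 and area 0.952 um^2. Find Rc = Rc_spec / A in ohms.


Step 1: Convert area to cm^2: 0.952 um^2 = 9.5200e-09 cm^2
Step 2: Rc = Rc_spec / A = 4.695e-06 / 9.5200e-09
Step 3: Rc = 4.93e+02 ohms

4.93e+02


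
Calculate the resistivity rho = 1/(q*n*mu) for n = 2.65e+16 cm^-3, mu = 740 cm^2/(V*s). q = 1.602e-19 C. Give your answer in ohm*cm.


Step 1: sigma = q * n * mu = 1.602e-19 * 2.65e+16 * 740 = 3.14152e+00 S/cm
Step 2: rho = 1 / sigma = 1 / 3.14152e+00 = 0.3183 ohm*cm

0.3183


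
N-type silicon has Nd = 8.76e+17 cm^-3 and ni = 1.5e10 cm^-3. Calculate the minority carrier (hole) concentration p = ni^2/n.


Step 1: Since Nd >> ni, n ≈ Nd = 8.76e+17 cm^-3
Step 2: p = ni^2 / n = (1.5e10)^2 / 8.76e+17
Step 3: p = 2.25e20 / 8.76e+17 = 2.57e+02 cm^-3

2.57e+02


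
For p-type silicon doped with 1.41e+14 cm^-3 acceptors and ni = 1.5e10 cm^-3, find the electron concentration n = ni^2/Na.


Step 1: Majority hole concentration p ≈ Na = 1.41e+14 cm^-3
Step 2: n = ni^2 / Na = (1.5e10)^2 / 1.41e+14
Step 3: n = 1.60e+06 cm^-3

1.60e+06


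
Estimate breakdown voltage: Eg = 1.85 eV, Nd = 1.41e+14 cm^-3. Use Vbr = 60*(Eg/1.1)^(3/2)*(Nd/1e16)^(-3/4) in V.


Step 1: Eg/1.1 = 1.85/1.1 = 1.681818
Step 2: (Eg/1.1)^1.5 = 1.681818^1.5 = 2.181064
Step 3: (Nd/1e16)^(-0.75) = (0.0141)^(-0.75) = 24.439126
Step 4: Vbr = 60 * 2.181064 * 24.439126 = 3198.2 V

3198.2


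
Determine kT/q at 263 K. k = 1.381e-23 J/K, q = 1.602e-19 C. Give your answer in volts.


Step 1: kT = 1.381e-23 * 263 = 3.63203e-21 J
Step 2: Vt = kT/q = 3.63203e-21 / 1.602e-19
Step 3: Vt = 0.02267 V

0.02267


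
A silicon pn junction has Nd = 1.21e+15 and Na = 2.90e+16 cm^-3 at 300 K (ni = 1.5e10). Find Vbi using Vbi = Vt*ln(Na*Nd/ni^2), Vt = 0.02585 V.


Step 1: Compute Na*Nd/ni^2 = 2.90e+16 * 1.21e+15 / (1.5e10)^2 = 1.5596e+11
Step 2: ln(1.5596e+11) = 25.7729
Step 3: Vbi = 0.02585 * 25.7729 = 0.666 V

0.666


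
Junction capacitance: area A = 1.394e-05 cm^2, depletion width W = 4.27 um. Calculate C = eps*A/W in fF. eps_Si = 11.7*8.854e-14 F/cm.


Step 1: eps_Si = 11.7 * 8.854e-14 = 1.035918e-12 F/cm
Step 2: W in cm = 4.27 * 1e-4 = 4.27e-04 cm
Step 3: C = 1.035918e-12 * 1.394e-05 / 4.27e-04 = 3.381896e-14 F
Step 4: C = 33.82 fF

33.82


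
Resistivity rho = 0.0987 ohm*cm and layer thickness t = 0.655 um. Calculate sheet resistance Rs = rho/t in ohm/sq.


Step 1: Convert thickness to cm: t = 0.655 um = 6.5500e-05 cm
Step 2: Rs = rho / t = 0.0987 / 6.5500e-05
Step 3: Rs = 1506.9 ohm/sq

1506.9


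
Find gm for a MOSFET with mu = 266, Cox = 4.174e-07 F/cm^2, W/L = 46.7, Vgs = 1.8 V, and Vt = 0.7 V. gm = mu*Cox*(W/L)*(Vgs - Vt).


Step 1: Vov = Vgs - Vt = 1.8 - 0.7 = 1.1 V
Step 2: gm = mu * Cox * (W/L) * Vov
Step 3: gm = 266 * 4.174e-07 * 46.7 * 1.1 = 5.70e-03 S

5.70e-03


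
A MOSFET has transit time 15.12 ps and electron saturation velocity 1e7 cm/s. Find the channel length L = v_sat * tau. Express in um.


Step 1: tau in seconds = 15.12 ps * 1e-12 = 1.5120e-11 s
Step 2: L = v_sat * tau = 1e7 * 1.5120e-11 = 1.5120e-04 cm
Step 3: L in um = 1.5120e-04 * 1e4 = 1.512 um

1.512


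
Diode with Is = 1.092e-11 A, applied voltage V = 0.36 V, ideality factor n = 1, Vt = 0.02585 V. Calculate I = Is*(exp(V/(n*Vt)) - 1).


Step 1: V/(n*Vt) = 0.36/(1*0.02585) = 13.9265
Step 2: exp(13.9265) = 1.1174e+06
Step 3: I = 1.092e-11 * (1.1174e+06 - 1) = 1.22e-05 A

1.22e-05


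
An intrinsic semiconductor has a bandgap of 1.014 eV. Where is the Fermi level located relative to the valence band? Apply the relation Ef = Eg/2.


Step 1: For an intrinsic semiconductor, the Fermi level sits at midgap.
Step 2: Ef = Eg / 2 = 1.014 / 2 = 0.507 eV

0.507


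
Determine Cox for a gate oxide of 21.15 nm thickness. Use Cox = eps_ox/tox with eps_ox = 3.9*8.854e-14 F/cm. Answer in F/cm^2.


Step 1: eps_ox = 3.9 * 8.854e-14 = 3.45306e-13 F/cm
Step 2: tox in cm = 21.15 nm * 1e-7 = 2.1150e-06 cm
Step 3: Cox = 3.45306e-13 / 2.1150e-06 = 1.63e-07 F/cm^2

1.63e-07


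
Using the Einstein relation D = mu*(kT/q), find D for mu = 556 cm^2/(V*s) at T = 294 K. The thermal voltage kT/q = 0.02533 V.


Step 1: D = mu * (kT/q)
Step 2: D = 556 * 0.02533
Step 3: D = 14.08 cm^2/s

14.08


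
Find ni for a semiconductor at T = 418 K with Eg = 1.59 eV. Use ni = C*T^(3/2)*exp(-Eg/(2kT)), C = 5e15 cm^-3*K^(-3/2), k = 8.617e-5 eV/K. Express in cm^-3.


Step 1: Compute kT = 8.617e-5 * 418 = 0.03601906 eV
Step 2: Exponent = -Eg/(2kT) = -1.59/(2*0.03601906) = -22.07165
Step 3: T^(3/2) = 418^1.5 = 8546.03
Step 4: ni = 5e15 * 8546.03 * exp(-22.07165) = 1.11e+10 cm^-3

1.11e+10


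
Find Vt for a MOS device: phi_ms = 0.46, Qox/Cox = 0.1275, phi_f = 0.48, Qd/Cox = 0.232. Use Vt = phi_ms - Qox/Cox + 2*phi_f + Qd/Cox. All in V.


Step 1: Vt = phi_ms - Qox/Cox + 2*phi_f + Qd/Cox
Step 2: Vt = 0.46 - 0.1275 + 2*0.48 + 0.232
Step 3: Vt = 0.46 - 0.1275 + 0.96 + 0.232
Step 4: Vt = 1.5245 V

1.5245


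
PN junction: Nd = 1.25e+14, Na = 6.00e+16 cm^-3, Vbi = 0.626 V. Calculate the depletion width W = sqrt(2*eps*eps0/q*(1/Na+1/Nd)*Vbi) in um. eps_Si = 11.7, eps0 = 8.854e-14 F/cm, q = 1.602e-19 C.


Step 1: 1/Na + 1/Nd = 1/6.00e+16 + 1/1.25e+14 = 8.01667e-15
Step 2: 2*eps*eps0/q = 2*11.7*8.854e-14/1.602e-19 = 1.293281e+07
Step 3: W^2 = 1.293281e+07 * 8.01667e-15 * 0.626 = 6.49025e-08
Step 4: W = sqrt(6.49025e-08) = 2.548e-04 cm = 2.548 um

2.548


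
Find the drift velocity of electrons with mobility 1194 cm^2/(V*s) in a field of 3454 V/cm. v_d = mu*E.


Step 1: v_d = mu * E
Step 2: v_d = 1194 * 3454 = 4124076
Step 3: v_d = 4.12e+06 cm/s

4.12e+06


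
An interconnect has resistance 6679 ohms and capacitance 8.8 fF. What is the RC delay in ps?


Step 1: tau = R * C
Step 2: tau = 6679 * 8.8 fF = 6679 * 8.8e-15 F
Step 3: tau = 5.87752e-11 s = 58.7752 ps

58.7752


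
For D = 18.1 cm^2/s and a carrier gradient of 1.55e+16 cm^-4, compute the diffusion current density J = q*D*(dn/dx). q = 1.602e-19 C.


Step 1: J = q * D * (dn/dx)
Step 2: J = 1.602e-19 * 18.1 * 1.55e+16
Step 3: J = 4.49e-02 A/cm^2

4.49e-02


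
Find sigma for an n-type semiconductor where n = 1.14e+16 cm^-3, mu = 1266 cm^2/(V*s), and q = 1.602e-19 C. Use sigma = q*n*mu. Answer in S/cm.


Step 1: sigma = q * n * mu
Step 2: sigma = 1.602e-19 * 1.14e+16 * 1266
Step 3: sigma = 2.312e+00 S/cm

2.312e+00


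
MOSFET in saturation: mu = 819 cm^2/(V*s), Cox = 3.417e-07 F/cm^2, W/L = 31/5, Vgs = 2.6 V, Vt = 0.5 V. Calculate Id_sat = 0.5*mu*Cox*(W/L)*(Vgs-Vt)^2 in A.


Step 1: Overdrive voltage Vov = Vgs - Vt = 2.6 - 0.5 = 2.1 V
Step 2: W/L = 31/5 = 6.2
Step 3: Id = 0.5 * 819 * 3.417e-07 * 6.2 * 2.1^2
Step 4: Id = 3.83e-03 A

3.83e-03


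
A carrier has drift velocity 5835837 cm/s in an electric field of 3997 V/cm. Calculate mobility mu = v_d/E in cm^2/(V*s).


Step 1: mu = v_d / E
Step 2: mu = 5835837 / 3997
Step 3: mu = 1460.05 cm^2/(V*s)

1460.05


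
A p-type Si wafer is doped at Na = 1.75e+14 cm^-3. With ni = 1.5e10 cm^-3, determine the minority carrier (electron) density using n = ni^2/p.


Step 1: Majority hole concentration p ≈ Na = 1.75e+14 cm^-3
Step 2: n = ni^2 / Na = (1.5e10)^2 / 1.75e+14
Step 3: n = 1.29e+06 cm^-3

1.29e+06


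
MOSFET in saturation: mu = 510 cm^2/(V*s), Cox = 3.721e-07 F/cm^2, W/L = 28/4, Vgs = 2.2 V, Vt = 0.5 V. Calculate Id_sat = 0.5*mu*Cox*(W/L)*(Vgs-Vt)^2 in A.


Step 1: Overdrive voltage Vov = Vgs - Vt = 2.2 - 0.5 = 1.7 V
Step 2: W/L = 28/4 = 7
Step 3: Id = 0.5 * 510 * 3.721e-07 * 7 * 1.7^2
Step 4: Id = 1.92e-03 A

1.92e-03


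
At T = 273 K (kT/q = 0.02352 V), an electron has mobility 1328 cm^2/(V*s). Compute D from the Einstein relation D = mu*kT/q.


Step 1: D = mu * (kT/q)
Step 2: D = 1328 * 0.02352
Step 3: D = 31.23 cm^2/s

31.23


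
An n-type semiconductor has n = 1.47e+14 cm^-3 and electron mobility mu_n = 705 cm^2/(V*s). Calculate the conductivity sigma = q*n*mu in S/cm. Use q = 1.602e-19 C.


Step 1: sigma = q * n * mu
Step 2: sigma = 1.602e-19 * 1.47e+14 * 705
Step 3: sigma = 1.660e-02 S/cm

1.660e-02


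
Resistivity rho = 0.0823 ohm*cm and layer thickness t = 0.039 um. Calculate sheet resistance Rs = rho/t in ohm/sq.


Step 1: Convert thickness to cm: t = 0.039 um = 3.9000e-06 cm
Step 2: Rs = rho / t = 0.0823 / 3.9000e-06
Step 3: Rs = 21102.6 ohm/sq

21102.6


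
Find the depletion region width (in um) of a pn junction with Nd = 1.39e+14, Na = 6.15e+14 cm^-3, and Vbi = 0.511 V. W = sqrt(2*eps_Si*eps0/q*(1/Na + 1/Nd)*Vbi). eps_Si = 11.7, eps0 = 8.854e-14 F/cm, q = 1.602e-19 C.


Step 1: 1/Na + 1/Nd = 1/6.15e+14 + 1/1.39e+14 = 8.82026e-15
Step 2: 2*eps*eps0/q = 2*11.7*8.854e-14/1.602e-19 = 1.293281e+07
Step 3: W^2 = 1.293281e+07 * 8.82026e-15 * 0.511 = 5.82902e-08
Step 4: W = sqrt(5.82902e-08) = 2.414e-04 cm = 2.414 um

2.414


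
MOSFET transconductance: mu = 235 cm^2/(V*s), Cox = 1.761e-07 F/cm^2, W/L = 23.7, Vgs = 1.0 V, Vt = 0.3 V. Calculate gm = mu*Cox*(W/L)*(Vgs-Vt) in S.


Step 1: Vov = Vgs - Vt = 1.0 - 0.3 = 0.7 V
Step 2: gm = mu * Cox * (W/L) * Vov
Step 3: gm = 235 * 1.761e-07 * 23.7 * 0.7 = 6.87e-04 S

6.87e-04


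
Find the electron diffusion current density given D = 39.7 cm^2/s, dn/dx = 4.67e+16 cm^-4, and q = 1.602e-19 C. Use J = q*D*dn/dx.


Step 1: J = q * D * (dn/dx)
Step 2: J = 1.602e-19 * 39.7 * 4.67e+16
Step 3: J = 2.97e-01 A/cm^2

2.97e-01


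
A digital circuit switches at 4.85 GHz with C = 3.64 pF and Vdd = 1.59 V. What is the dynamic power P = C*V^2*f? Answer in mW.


Step 1: V^2 = 1.59^2 = 2.5281 V^2
Step 2: P = C*V^2*f = 3.64e-12 F * 2.5281 * 4.85e9 Hz
Step 3: P = 4.46310774e-02 W
Step 4: P = 44.631 mW

44.631


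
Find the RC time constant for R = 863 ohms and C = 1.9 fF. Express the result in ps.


Step 1: tau = R * C
Step 2: tau = 863 * 1.9 fF = 863 * 1.9e-15 F
Step 3: tau = 1.6397e-12 s = 1.6397 ps

1.6397


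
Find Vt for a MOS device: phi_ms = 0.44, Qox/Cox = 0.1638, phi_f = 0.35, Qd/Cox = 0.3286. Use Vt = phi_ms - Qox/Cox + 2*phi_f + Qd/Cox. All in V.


Step 1: Vt = phi_ms - Qox/Cox + 2*phi_f + Qd/Cox
Step 2: Vt = 0.44 - 0.1638 + 2*0.35 + 0.3286
Step 3: Vt = 0.44 - 0.1638 + 0.7 + 0.3286
Step 4: Vt = 1.3048 V

1.3048


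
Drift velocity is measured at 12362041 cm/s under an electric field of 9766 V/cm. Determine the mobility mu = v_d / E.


Step 1: mu = v_d / E
Step 2: mu = 12362041 / 9766
Step 3: mu = 1265.82 cm^2/(V*s)

1265.82


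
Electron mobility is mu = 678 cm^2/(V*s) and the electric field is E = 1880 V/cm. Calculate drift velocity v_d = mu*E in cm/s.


Step 1: v_d = mu * E
Step 2: v_d = 678 * 1880 = 1274640
Step 3: v_d = 1.27e+06 cm/s

1.27e+06


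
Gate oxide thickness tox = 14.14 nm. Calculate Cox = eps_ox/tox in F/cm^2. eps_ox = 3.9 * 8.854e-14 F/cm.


Step 1: eps_ox = 3.9 * 8.854e-14 = 3.45306e-13 F/cm
Step 2: tox in cm = 14.14 nm * 1e-7 = 1.4140e-06 cm
Step 3: Cox = 3.45306e-13 / 1.4140e-06 = 2.44e-07 F/cm^2

2.44e-07


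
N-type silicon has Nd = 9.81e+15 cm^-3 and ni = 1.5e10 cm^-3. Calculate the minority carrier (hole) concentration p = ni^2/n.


Step 1: Since Nd >> ni, n ≈ Nd = 9.81e+15 cm^-3
Step 2: p = ni^2 / n = (1.5e10)^2 / 9.81e+15
Step 3: p = 2.25e20 / 9.81e+15 = 2.29e+04 cm^-3

2.29e+04


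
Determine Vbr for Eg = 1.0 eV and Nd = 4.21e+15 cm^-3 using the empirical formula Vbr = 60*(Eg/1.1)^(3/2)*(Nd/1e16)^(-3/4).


Step 1: Eg/1.1 = 1.0/1.1 = 0.909091
Step 2: (Eg/1.1)^1.5 = 0.909091^1.5 = 0.866784
Step 3: (Nd/1e16)^(-0.75) = (0.421)^(-0.75) = 1.913324
Step 4: Vbr = 60 * 0.866784 * 1.913324 = 99.5 V

99.5


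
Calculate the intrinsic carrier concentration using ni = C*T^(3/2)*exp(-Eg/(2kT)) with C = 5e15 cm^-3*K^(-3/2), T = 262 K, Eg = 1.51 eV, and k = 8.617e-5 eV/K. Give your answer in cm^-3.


Step 1: Compute kT = 8.617e-5 * 262 = 0.02257654 eV
Step 2: Exponent = -Eg/(2kT) = -1.51/(2*0.02257654) = -33.44179
Step 3: T^(3/2) = 262^1.5 = 4240.84
Step 4: ni = 5e15 * 4240.84 * exp(-33.44179) = 6.35e+04 cm^-3

6.35e+04


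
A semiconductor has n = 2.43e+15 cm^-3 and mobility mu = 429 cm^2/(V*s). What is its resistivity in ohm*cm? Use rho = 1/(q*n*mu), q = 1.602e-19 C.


Step 1: sigma = q * n * mu = 1.602e-19 * 2.43e+15 * 429 = 1.67004e-01 S/cm
Step 2: rho = 1 / sigma = 1 / 1.67004e-01 = 5.988 ohm*cm

5.988


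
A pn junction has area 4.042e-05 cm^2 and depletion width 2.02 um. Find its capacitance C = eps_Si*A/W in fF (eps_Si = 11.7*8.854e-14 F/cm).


Step 1: eps_Si = 11.7 * 8.854e-14 = 1.035918e-12 F/cm
Step 2: W in cm = 2.02 * 1e-4 = 2.02e-04 cm
Step 3: C = 1.035918e-12 * 4.042e-05 / 2.02e-04 = 2.072862e-13 F
Step 4: C = 207.29 fF

207.29


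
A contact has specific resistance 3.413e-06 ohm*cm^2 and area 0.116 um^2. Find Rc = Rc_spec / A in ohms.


Step 1: Convert area to cm^2: 0.116 um^2 = 1.1600e-09 cm^2
Step 2: Rc = Rc_spec / A = 3.413e-06 / 1.1600e-09
Step 3: Rc = 2.94e+03 ohms

2.94e+03


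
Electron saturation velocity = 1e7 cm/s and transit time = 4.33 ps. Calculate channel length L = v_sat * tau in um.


Step 1: tau in seconds = 4.33 ps * 1e-12 = 4.3300e-12 s
Step 2: L = v_sat * tau = 1e7 * 4.3300e-12 = 4.3300e-05 cm
Step 3: L in um = 4.3300e-05 * 1e4 = 0.433 um

0.433


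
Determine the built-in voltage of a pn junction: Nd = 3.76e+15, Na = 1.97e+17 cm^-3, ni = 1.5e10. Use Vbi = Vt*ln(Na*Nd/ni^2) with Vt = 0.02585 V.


Step 1: Compute Na*Nd/ni^2 = 1.97e+17 * 3.76e+15 / (1.5e10)^2 = 3.2921e+12
Step 2: ln(3.2921e+12) = 28.8225
Step 3: Vbi = 0.02585 * 28.8225 = 0.745 V

0.745


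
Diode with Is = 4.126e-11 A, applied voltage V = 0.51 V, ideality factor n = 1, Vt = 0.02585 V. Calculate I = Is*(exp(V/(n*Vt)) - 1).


Step 1: V/(n*Vt) = 0.51/(1*0.02585) = 19.7292
Step 2: exp(19.7292) = 3.7007e+08
Step 3: I = 4.126e-11 * (3.7007e+08 - 1) = 1.53e-02 A

1.53e-02


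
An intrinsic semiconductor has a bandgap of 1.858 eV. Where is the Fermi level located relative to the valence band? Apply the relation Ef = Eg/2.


Step 1: For an intrinsic semiconductor, the Fermi level sits at midgap.
Step 2: Ef = Eg / 2 = 1.858 / 2 = 0.929 eV

0.929


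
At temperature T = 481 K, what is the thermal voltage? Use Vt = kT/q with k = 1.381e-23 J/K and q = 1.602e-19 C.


Step 1: kT = 1.381e-23 * 481 = 6.64261e-21 J
Step 2: Vt = kT/q = 6.64261e-21 / 1.602e-19
Step 3: Vt = 0.04146 V

0.04146


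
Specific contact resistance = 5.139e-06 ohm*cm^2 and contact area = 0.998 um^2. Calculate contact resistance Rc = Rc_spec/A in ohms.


Step 1: Convert area to cm^2: 0.998 um^2 = 9.9800e-09 cm^2
Step 2: Rc = Rc_spec / A = 5.139e-06 / 9.9800e-09
Step 3: Rc = 5.15e+02 ohms

5.15e+02


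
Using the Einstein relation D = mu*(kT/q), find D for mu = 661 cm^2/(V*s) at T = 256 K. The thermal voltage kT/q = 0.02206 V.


Step 1: D = mu * (kT/q)
Step 2: D = 661 * 0.02206
Step 3: D = 14.58 cm^2/s

14.58


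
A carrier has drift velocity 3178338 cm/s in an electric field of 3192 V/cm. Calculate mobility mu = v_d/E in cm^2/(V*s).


Step 1: mu = v_d / E
Step 2: mu = 3178338 / 3192
Step 3: mu = 995.72 cm^2/(V*s)

995.72


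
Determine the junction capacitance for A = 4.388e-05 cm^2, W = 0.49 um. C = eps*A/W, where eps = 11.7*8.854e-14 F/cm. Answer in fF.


Step 1: eps_Si = 11.7 * 8.854e-14 = 1.035918e-12 F/cm
Step 2: W in cm = 0.49 * 1e-4 = 4.90e-05 cm
Step 3: C = 1.035918e-12 * 4.388e-05 / 4.90e-05 = 9.276751e-13 F
Step 4: C = 927.68 fF

927.68


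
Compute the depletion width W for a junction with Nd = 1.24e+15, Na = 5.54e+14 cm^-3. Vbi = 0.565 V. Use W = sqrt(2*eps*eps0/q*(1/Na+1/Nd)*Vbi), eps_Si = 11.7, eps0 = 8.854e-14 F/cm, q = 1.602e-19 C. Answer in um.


Step 1: 1/Na + 1/Nd = 1/5.54e+14 + 1/1.24e+15 = 2.61151e-15
Step 2: 2*eps*eps0/q = 2*11.7*8.854e-14/1.602e-19 = 1.293281e+07
Step 3: W^2 = 1.293281e+07 * 2.61151e-15 * 0.565 = 1.90824e-08
Step 4: W = sqrt(1.90824e-08) = 1.381e-04 cm = 1.381 um

1.381


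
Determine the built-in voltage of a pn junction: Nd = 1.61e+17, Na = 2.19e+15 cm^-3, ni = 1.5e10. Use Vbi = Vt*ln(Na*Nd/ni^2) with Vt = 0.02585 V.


Step 1: Compute Na*Nd/ni^2 = 2.19e+15 * 1.61e+17 / (1.5e10)^2 = 1.5671e+12
Step 2: ln(1.5671e+12) = 28.0802
Step 3: Vbi = 0.02585 * 28.0802 = 0.726 V

0.726


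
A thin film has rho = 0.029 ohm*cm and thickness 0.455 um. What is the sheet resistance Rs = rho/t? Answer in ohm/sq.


Step 1: Convert thickness to cm: t = 0.455 um = 4.5500e-05 cm
Step 2: Rs = rho / t = 0.029 / 4.5500e-05
Step 3: Rs = 637.4 ohm/sq

637.4


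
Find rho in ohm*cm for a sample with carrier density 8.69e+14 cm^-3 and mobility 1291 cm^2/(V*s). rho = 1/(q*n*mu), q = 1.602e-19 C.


Step 1: sigma = q * n * mu = 1.602e-19 * 8.69e+14 * 1291 = 1.79725e-01 S/cm
Step 2: rho = 1 / sigma = 1 / 1.79725e-01 = 5.564 ohm*cm

5.564


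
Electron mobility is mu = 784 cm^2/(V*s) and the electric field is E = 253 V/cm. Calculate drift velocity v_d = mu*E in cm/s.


Step 1: v_d = mu * E
Step 2: v_d = 784 * 253 = 198352
Step 3: v_d = 1.98e+05 cm/s

1.98e+05


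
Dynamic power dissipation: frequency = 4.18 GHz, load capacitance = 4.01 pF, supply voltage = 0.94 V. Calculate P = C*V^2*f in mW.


Step 1: V^2 = 0.94^2 = 0.8836 V^2
Step 2: P = C*V^2*f = 4.01e-12 F * 0.8836 * 4.18e9 Hz
Step 3: P = 1.481072648e-02 W
Step 4: P = 14.811 mW

14.811


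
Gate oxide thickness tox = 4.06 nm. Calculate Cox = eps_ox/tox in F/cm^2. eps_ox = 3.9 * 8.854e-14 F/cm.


Step 1: eps_ox = 3.9 * 8.854e-14 = 3.45306e-13 F/cm
Step 2: tox in cm = 4.06 nm * 1e-7 = 4.0600e-07 cm
Step 3: Cox = 3.45306e-13 / 4.0600e-07 = 8.51e-07 F/cm^2

8.51e-07


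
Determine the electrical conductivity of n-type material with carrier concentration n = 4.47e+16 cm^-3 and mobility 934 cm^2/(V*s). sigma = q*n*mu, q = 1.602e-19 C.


Step 1: sigma = q * n * mu
Step 2: sigma = 1.602e-19 * 4.47e+16 * 934
Step 3: sigma = 6.688e+00 S/cm

6.688e+00


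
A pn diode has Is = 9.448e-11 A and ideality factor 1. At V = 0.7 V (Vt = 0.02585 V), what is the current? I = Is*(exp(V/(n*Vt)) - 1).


Step 1: V/(n*Vt) = 0.7/(1*0.02585) = 27.0793
Step 2: exp(27.0793) = 5.7596e+11
Step 3: I = 9.448e-11 * (5.7596e+11 - 1) = 5.44e+01 A

5.44e+01
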